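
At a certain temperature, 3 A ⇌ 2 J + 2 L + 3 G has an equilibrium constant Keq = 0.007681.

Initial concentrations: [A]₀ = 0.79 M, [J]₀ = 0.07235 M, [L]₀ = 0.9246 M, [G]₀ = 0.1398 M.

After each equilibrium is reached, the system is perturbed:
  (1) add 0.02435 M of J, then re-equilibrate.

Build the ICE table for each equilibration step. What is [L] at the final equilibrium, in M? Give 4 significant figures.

[L]_eq = 1.046 M

Q₀ = 2.4798e-05 vs Keq = 0.007681 ⇒ Q<K, forward
Step 1:
                   A          J          L          G
  Initial       0.79    0.07235     0.9246     0.1398
  Change     -0.1925     0.1283     0.1283     0.1925
  Equil       0.5975     0.2007      1.053     0.3323
  solve Keq expr → x = 0.06417; check Q = 0.007681
Then add 0.02435 M of J.
Step 2:
                   A          J          L          G
  Initial     0.5975      0.225      1.053     0.3323
  Change     0.01068   -0.00712   -0.00712   -0.01068
  Equil       0.6082     0.2179      1.046     0.3216
  solve Keq expr → x = -0.00356; check Q = 0.007681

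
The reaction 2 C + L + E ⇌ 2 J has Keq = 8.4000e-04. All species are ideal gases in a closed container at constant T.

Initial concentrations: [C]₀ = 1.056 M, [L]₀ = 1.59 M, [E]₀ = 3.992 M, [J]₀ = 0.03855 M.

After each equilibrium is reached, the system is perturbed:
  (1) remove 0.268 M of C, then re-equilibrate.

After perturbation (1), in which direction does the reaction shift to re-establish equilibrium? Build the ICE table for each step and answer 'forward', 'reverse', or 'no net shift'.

Direction: reverse

Q₀ = 2.0996e-04 vs Keq = 8.4000e-04 ⇒ Q<K, forward
Step 1:
                  C         L         E         J
  init        1.056      1.59     3.992   0.03855
  Δ        -0.03539   -0.0177   -0.0177   0.03539
  eq          1.021     1.572     3.974   0.07394
  solve Keq expr → x = 0.0177; check Q = 8.4000e-04
Then remove 0.268 M of C.
Step 2:
                  C         L         E         J
  init       0.7526     1.572     3.974   0.07394
  Δ          0.0179  0.008949  0.008949   -0.0179
  eq         0.7705     1.581     3.983   0.05604
  solve Keq expr → x = -0.008949; check Q = 8.4000e-04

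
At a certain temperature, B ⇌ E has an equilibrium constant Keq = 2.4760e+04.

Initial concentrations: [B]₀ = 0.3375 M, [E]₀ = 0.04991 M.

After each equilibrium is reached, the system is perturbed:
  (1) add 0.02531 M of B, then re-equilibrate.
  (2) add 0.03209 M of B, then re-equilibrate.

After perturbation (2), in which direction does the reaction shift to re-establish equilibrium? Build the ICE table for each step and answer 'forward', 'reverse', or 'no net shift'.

Direction: forward

Q₀ = 0.1479 vs Keq = 2.4760e+04 ⇒ Q<K, forward
Step 1:
                  B         E
  init       0.3375   0.04991
  Δ         -0.3375    0.3375
  eq      1.5646e-05    0.3874
  solve Keq expr → x = 0.3375; check Q = 2.4760e+04
Then add 0.02531 M of B.
Step 2:
                  B         E
  init      0.02533    0.3874
  Δ        -0.02531   0.02531
  eq      1.6668e-05    0.4127
  solve Keq expr → x = 0.02531; check Q = 2.4760e+04
Then add 0.03209 M of B.
Step 3:
                  B         E
  init      0.03211    0.4127
  Δ        -0.03209   0.03209
  eq      1.7964e-05    0.4448
  solve Keq expr → x = 0.03209; check Q = 2.4760e+04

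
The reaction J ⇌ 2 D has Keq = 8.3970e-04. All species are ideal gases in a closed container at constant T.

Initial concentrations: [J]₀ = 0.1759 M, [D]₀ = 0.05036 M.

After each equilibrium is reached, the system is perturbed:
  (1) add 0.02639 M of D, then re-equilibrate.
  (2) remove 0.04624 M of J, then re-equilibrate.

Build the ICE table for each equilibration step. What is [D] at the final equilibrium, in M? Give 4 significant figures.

[D]_eq = 0.01167 M

Q₀ = 0.01442 vs Keq = 8.3970e-04 ⇒ Q>K, reverse
Step 1:
                   J          D
  I           0.1759    0.05036
  C          0.01879   -0.03757
  E           0.1947    0.01279
  solve Keq expr → x = -0.01879; check Q = 8.3970e-04
Then add 0.02639 M of D.
Step 2:
                   J          D
  I           0.1947    0.03918
  C          0.01299   -0.02597
  E           0.2077    0.01321
  solve Keq expr → x = -0.01299; check Q = 8.3970e-04
Then remove 0.04624 M of J.
Step 3:
                   J          D
  I           0.1614    0.01321
  C       7.6748e-04  -0.001535
  E           0.1622    0.01167
  solve Keq expr → x = -7.6748e-04; check Q = 8.3970e-04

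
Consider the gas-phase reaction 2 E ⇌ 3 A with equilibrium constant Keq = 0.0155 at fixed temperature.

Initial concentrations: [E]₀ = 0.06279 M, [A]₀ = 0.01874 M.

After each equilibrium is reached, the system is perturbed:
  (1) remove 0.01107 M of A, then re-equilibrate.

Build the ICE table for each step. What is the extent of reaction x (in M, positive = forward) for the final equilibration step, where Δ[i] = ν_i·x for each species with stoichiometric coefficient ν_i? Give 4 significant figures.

Q₀ = 0.001669 vs Keq = 0.0155 ⇒ Q<K, forward
Step 1:
                    E           A
  init        0.06279     0.01874
  Δ          -0.01069     0.01604
  eq           0.0521     0.03478
  solve Keq expr → x = 0.005346; check Q = 0.0155
Then remove 0.01107 M of A.
Step 2:
                    E           A
  init         0.0521     0.02371
  Δ         -0.005667      0.0085
  eq          0.04643     0.03221
  solve Keq expr → x = 0.002833; check Q = 0.0155

x = 0.002833 M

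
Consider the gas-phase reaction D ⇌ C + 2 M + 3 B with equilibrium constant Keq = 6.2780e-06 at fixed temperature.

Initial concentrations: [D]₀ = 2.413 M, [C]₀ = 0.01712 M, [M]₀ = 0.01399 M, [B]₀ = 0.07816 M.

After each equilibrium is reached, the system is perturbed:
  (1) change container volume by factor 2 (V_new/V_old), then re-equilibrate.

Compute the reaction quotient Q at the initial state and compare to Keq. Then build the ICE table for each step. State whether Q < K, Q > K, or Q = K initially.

Q₀ = 6.6303e-10 vs Keq = 6.2780e-06 ⇒ Q<K, forward
Step 1:
                    D           C           M           B
  init          2.413     0.01712     0.01399     0.07816
  Δ          -0.05412     0.05412      0.1082      0.1624
  eq            2.359     0.07124      0.1222      0.2405
  solve Keq expr → x = 0.05412; check Q = 6.2780e-06
Then change container volume by factor 2 (V_new/V_old).
Step 2:
                    D           C           M           B
  init          1.179     0.03562     0.06111      0.1203
  Δ           -0.0277      0.0277      0.0554     0.08311
  eq            1.152     0.06332      0.1165      0.2034
  solve Keq expr → x = 0.0277; check Q = 6.2780e-06

Q₀ = 6.6303e-10; Q < K (proceeds forward)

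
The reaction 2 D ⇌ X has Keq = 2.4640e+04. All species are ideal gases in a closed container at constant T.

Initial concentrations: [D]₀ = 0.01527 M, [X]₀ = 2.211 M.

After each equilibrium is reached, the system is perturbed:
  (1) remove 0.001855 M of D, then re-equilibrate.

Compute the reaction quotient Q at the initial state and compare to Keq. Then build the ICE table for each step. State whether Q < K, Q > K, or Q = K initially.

Q₀ = 9482 vs Keq = 2.4640e+04 ⇒ Q<K, forward
Step 1:
                    D           X
  I           0.01527       2.211
  C         -0.005791    0.002896
  E          0.009479       2.214
  solve Keq expr → x = 0.002896; check Q = 2.4640e+04
Then remove 0.001855 M of D.
Step 2:
                    D           X
  I          0.007624       2.214
  C          0.001853 -9.2651e-04
  E          0.009477       2.213
  solve Keq expr → x = -9.2651e-04; check Q = 2.4640e+04

Q₀ = 9482; Q < K (proceeds forward)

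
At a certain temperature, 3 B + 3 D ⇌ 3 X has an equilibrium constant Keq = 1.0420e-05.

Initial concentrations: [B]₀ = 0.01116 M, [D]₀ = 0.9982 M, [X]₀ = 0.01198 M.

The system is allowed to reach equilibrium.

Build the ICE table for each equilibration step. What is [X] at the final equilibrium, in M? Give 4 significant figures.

[X]_eq = 4.9930e-04 M

Q₀ = 1.244 vs Keq = 1.0420e-05 ⇒ Q>K, reverse
Step 1:
                  B         D         X
  Initial   0.01116    0.9982   0.01198
  Change    0.01148   0.01148  -0.01148
  Equil     0.02264      1.01 4.9930e-04
  solve Keq expr → x = -0.003827; check Q = 1.0420e-05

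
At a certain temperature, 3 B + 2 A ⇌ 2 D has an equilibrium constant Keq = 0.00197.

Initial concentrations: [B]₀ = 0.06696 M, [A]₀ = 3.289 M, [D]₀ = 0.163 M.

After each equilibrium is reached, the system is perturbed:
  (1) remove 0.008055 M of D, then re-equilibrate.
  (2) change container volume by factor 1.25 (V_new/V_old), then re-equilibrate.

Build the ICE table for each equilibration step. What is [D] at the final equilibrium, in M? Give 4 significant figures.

Q₀ = 8.181 vs Keq = 0.00197 ⇒ Q>K, reverse
Step 1:
                  B         A         D
  Initial   0.06696     3.289     0.163
  Change      0.211    0.1407   -0.1407
  Equil       0.278      3.43   0.02231
  solve Keq expr → x = -0.07034; check Q = 0.00197
Then remove 0.008055 M of D.
Step 2:
                  B         A         D
  Initial     0.278      3.43   0.01426
  Change    -0.0102 -0.006797  0.006797
  Equil      0.2678     3.423   0.02105
  solve Keq expr → x = 0.003399; check Q = 0.00197
Then change container volume by factor 1.25 (V_new/V_old).
Step 3:
                  B         A         D
  Initial    0.2142     2.738   0.01684
  Change   0.006348  0.004232 -0.004232
  Equil      0.2206     2.743   0.01261
  solve Keq expr → x = -0.002116; check Q = 0.00197

[D]_eq = 0.01261 M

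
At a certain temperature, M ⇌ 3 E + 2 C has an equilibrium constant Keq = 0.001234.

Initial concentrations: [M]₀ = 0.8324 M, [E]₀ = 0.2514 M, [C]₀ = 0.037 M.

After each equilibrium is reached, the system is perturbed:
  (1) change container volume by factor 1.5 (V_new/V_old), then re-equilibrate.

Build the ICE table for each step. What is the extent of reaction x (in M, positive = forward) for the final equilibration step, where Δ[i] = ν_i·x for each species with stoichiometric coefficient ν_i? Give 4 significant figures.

Q₀ = 2.6132e-05 vs Keq = 0.001234 ⇒ Q<K, forward
Step 1:
                   M          E          C
  I           0.8324     0.2514      0.037
  C         -0.04578     0.1373    0.09155
  E           0.7866     0.3887     0.1286
  solve Keq expr → x = 0.04578; check Q = 0.001234
Then change container volume by factor 1.5 (V_new/V_old).
Step 2:
                   M          E          C
  I           0.5244     0.2592     0.0857
  C         -0.02316    0.06948    0.04632
  E           0.5013     0.3286      0.132
  solve Keq expr → x = 0.02316; check Q = 0.001234

x = 0.02316 M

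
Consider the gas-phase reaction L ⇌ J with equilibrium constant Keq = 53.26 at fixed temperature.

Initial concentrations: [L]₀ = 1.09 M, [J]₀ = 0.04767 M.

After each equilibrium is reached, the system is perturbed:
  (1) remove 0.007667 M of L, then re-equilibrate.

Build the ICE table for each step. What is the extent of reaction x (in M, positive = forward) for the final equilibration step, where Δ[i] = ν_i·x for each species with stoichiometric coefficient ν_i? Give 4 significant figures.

Q₀ = 0.04373 vs Keq = 53.26 ⇒ Q<K, forward
Step 1:
                    L           J
  I              1.09     0.04767
  C            -1.069       1.069
  E           0.02097       1.117
  solve Keq expr → x = 1.069; check Q = 53.26
Then remove 0.007667 M of L.
Step 2:
                    L           J
  I            0.0133       1.117
  C          0.007526   -0.007526
  E           0.02083       1.109
  solve Keq expr → x = -0.007526; check Q = 53.26

x = -0.007526 M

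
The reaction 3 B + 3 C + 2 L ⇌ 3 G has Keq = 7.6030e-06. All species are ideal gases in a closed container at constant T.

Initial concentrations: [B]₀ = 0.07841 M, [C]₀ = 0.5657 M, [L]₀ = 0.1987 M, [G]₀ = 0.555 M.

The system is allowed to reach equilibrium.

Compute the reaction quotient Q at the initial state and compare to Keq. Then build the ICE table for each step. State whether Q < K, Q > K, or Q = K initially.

Q₀ = 4.9615e+04; Q > K (proceeds reverse)

Q₀ = 4.9615e+04 vs Keq = 7.6030e-06 ⇒ Q>K, reverse
Step 1:
                    B           C           L           G
  I           0.07841      0.5657      0.1987       0.555
  C            0.5457      0.5457      0.3638     -0.5457
  E            0.6241       1.111      0.5625    0.009294
  solve Keq expr → x = -0.1819; check Q = 7.6030e-06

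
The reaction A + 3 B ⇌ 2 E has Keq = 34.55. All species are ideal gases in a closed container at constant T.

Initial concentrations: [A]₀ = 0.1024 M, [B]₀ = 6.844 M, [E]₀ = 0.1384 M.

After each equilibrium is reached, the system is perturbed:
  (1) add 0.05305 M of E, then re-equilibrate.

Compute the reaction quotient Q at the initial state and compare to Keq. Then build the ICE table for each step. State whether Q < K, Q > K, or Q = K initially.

Q₀ = 5.8350e-04; Q < K (proceeds forward)

Q₀ = 5.8350e-04 vs Keq = 34.55 ⇒ Q<K, forward
Step 1:
                   A          B          E
  Initial     0.1024      6.844     0.1384
  Change     -0.1024    -0.3072     0.2048
  Equil   1.2203e-05      6.537     0.3432
  solve Keq expr → x = 0.1024; check Q = 34.55
Then add 0.05305 M of E.
Step 2:
                   A          B          E
  Initial 1.2203e-05      6.537     0.3962
  Change  4.0638e-06 1.2191e-05 -8.1276e-06
  Equil   1.6267e-05      6.537     0.3962
  solve Keq expr → x = -4.0638e-06; check Q = 34.55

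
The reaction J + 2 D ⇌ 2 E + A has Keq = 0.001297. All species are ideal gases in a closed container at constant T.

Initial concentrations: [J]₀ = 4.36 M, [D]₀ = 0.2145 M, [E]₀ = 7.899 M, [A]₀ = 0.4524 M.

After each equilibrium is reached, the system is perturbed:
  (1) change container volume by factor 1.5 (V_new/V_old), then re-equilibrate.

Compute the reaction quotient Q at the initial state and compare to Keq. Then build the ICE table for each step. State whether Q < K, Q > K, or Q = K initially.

Q₀ = 140.7; Q > K (proceeds reverse)

Q₀ = 140.7 vs Keq = 0.001297 ⇒ Q>K, reverse
Step 1:
                   J          D          E          A
  init          4.36     0.2145      7.899     0.4524
  Δ           0.4522     0.9045    -0.9045    -0.4522
  eq           4.812      1.119      6.995 1.5974e-04
  solve Keq expr → x = -0.4522; check Q = 0.001297
Then change container volume by factor 1.5 (V_new/V_old).
Step 2:
                   J          D          E          A
  init         3.208      0.746      4.663 1.0649e-04
  Δ                0          0          0          0
  eq           3.208      0.746      4.663 1.0649e-04
  solve Keq expr → x = 0; check Q = 0.001297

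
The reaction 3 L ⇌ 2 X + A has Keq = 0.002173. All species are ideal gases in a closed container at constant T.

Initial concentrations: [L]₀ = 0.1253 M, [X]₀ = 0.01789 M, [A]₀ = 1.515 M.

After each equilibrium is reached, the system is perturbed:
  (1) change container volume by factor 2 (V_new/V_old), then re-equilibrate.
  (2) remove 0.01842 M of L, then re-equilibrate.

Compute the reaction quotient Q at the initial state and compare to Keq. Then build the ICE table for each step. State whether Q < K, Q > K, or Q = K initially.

Q₀ = 0.2465 vs Keq = 0.002173 ⇒ Q>K, reverse
Step 1:
                  L         X         A
  Initial    0.1253   0.01789     1.515
  Change    0.02356  -0.01571 -0.007855
  Equil      0.1489  0.002181     1.507
  solve Keq expr → x = -0.007855; check Q = 0.002173
Then change container volume by factor 2 (V_new/V_old).
Step 2:
                  L         X         A
  Initial   0.07443   0.00109    0.7536
  Change          0         0         0
  Equil     0.07443   0.00109    0.7536
  solve Keq expr → x = 0; check Q = 0.002173
Then remove 0.01842 M of L.
Step 3:
                  L         X         A
  Initial   0.05601   0.00109    0.7536
  Change  5.5195e-04 -3.6797e-04 -1.8398e-04
  Equil     0.05656 7.2248e-04    0.7534
  solve Keq expr → x = -1.8398e-04; check Q = 0.002173

Q₀ = 0.2465; Q > K (proceeds reverse)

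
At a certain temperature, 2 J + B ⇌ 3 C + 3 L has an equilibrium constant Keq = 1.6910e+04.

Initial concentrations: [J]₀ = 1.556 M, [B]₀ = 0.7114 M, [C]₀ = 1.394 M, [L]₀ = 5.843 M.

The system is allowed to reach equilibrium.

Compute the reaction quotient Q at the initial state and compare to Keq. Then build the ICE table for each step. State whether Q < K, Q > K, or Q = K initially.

Q₀ = 313.7; Q < K (proceeds forward)

Q₀ = 313.7 vs Keq = 1.6910e+04 ⇒ Q<K, forward
Step 1:
                    J           B           C           L
  I             1.556      0.7114       1.394       5.843
  C           -0.6894     -0.3447       1.034       1.034
  E            0.8666      0.3667       2.428       6.877
  solve Keq expr → x = 0.3447; check Q = 1.6910e+04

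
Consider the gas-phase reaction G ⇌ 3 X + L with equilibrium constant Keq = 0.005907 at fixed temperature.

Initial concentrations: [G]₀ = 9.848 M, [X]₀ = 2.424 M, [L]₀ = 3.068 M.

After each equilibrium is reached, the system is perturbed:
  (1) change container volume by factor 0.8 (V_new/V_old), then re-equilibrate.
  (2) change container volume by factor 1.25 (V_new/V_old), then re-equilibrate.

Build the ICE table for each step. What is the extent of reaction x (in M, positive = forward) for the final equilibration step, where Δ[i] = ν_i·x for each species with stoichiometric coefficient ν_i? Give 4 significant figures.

x = 0.01959 M

Q₀ = 4.437 vs Keq = 0.005907 ⇒ Q>K, reverse
Step 1:
                  G         X         L
  init        9.848     2.424     3.068
  Δ          0.7087    -2.126   -0.7087
  eq          10.56    0.2979     2.359
  solve Keq expr → x = -0.7087; check Q = 0.005907
Then change container volume by factor 0.8 (V_new/V_old).
Step 2:
                  G         X         L
  init         13.2    0.3723     2.949
  Δ         0.02449  -0.07346  -0.02449
  eq          13.22    0.2989     2.925
  solve Keq expr → x = -0.02449; check Q = 0.005907
Then change container volume by factor 1.25 (V_new/V_old).
Step 3:
                  G         X         L
  init        10.58    0.2391      2.34
  Δ        -0.01959   0.05876   0.01959
  eq          10.56    0.2979     2.359
  solve Keq expr → x = 0.01959; check Q = 0.005907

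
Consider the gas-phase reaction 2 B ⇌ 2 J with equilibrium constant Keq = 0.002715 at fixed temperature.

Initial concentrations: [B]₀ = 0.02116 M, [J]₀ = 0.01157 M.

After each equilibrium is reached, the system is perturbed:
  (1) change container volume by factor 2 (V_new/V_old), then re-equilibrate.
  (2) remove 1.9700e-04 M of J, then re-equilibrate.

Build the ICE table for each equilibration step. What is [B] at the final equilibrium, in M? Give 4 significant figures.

Q₀ = 0.299 vs Keq = 0.002715 ⇒ Q>K, reverse
Step 1:
                  B         J
  I         0.02116   0.01157
  C        0.009949 -0.009949
  E         0.03111  0.001621
  solve Keq expr → x = -0.004975; check Q = 0.002715
Then change container volume by factor 2 (V_new/V_old).
Step 2:
                  B         J
  I         0.01555 8.1048e-04
  C               0         0
  E         0.01555 8.1048e-04
  solve Keq expr → x = 0; check Q = 0.002715
Then remove 1.9700e-04 M of J.
Step 3:
                  B         J
  I         0.01555 6.1348e-04
  C       -1.8724e-04 1.8724e-04
  E         0.01537 8.0072e-04
  solve Keq expr → x = 9.3622e-05; check Q = 0.002715

[B]_eq = 0.01537 M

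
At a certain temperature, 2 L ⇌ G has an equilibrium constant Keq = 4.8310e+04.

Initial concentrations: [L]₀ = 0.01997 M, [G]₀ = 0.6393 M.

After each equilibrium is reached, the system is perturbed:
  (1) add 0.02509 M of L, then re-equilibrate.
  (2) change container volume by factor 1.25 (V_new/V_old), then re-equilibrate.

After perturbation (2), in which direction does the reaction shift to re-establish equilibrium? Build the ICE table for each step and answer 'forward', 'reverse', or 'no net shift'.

Direction: reverse

Q₀ = 1603 vs Keq = 4.8310e+04 ⇒ Q<K, forward
Step 1:
                    L           G
  I           0.01997      0.6393
  C          -0.01631    0.008155
  E          0.003661      0.6475
  solve Keq expr → x = 0.008155; check Q = 4.8310e+04
Then add 0.02509 M of L.
Step 2:
                    L           G
  I           0.02875      0.6475
  C          -0.02505     0.01253
  E          0.003696        0.66
  solve Keq expr → x = 0.01253; check Q = 4.8310e+04
Then change container volume by factor 1.25 (V_new/V_old).
Step 3:
                    L           G
  I          0.002957       0.528
  C        3.4847e-04 -1.7423e-04
  E          0.003305      0.5278
  solve Keq expr → x = -1.7423e-04; check Q = 4.8310e+04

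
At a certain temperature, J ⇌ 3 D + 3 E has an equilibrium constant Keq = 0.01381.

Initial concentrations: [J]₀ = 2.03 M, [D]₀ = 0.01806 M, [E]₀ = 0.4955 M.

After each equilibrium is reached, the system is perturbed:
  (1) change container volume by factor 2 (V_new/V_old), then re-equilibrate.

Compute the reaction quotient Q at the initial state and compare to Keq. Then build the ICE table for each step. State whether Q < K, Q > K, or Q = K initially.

Q₀ = 3.5301e-07; Q < K (proceeds forward)

Q₀ = 3.5301e-07 vs Keq = 0.01381 ⇒ Q<K, forward
Step 1:
                   J          D          E
  Initial       2.03    0.01806     0.4955
  Change      -0.113     0.3391     0.3391
  Equil        1.917     0.3571     0.8346
  solve Keq expr → x = 0.113; check Q = 0.01381
Then change container volume by factor 2 (V_new/V_old).
Step 2:
                   J          D          E
  Initial     0.9585     0.1786     0.4173
  Change    -0.06577     0.1973     0.1973
  Equil       0.8927     0.3759     0.6146
  solve Keq expr → x = 0.06577; check Q = 0.01381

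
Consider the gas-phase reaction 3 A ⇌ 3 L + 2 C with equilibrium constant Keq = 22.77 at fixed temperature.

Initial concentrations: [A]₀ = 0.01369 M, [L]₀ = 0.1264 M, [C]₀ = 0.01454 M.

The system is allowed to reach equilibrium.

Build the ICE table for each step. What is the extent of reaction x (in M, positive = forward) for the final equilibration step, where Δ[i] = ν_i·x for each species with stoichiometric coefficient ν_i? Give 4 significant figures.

x = 0.003334 M

Q₀ = 0.1664 vs Keq = 22.77 ⇒ Q<K, forward
Step 1:
                  A         L         C
  init      0.01369    0.1264   0.01454
  Δ           -0.01      0.01  0.006668
  eq       0.003687    0.1364   0.02121
  solve Keq expr → x = 0.003334; check Q = 22.77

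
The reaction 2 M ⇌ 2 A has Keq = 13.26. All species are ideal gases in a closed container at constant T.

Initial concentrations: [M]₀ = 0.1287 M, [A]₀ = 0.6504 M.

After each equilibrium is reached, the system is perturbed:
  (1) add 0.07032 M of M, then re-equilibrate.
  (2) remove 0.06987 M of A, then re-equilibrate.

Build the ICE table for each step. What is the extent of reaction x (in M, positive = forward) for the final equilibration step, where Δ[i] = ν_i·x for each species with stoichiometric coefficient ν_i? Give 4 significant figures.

x = 0.007527 M

Q₀ = 25.54 vs Keq = 13.26 ⇒ Q>K, reverse
Step 1:
                  M         A
  Initial    0.1287    0.6504
  Change    0.03916  -0.03916
  Equil      0.1679    0.6112
  solve Keq expr → x = -0.01958; check Q = 13.26
Then add 0.07032 M of M.
Step 2:
                  M         A
  Initial    0.2382    0.6112
  Change   -0.05517   0.05517
  Equil       0.183    0.6664
  solve Keq expr → x = 0.02758; check Q = 13.26
Then remove 0.06987 M of A.
Step 3:
                  M         A
  Initial     0.183    0.5965
  Change   -0.01505   0.01505
  Equil       0.168    0.6116
  solve Keq expr → x = 0.007527; check Q = 13.26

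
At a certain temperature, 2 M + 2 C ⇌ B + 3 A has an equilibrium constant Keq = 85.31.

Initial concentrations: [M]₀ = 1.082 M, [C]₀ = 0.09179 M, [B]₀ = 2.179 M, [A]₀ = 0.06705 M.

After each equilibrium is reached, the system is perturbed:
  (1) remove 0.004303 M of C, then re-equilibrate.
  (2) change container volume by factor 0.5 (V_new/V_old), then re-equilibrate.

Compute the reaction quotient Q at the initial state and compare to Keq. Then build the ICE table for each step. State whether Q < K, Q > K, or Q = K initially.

Q₀ = 0.06659; Q < K (proceeds forward)

Q₀ = 0.06659 vs Keq = 85.31 ⇒ Q<K, forward
Step 1:
                  M         C         B         A
  init        1.082   0.09179     2.179   0.06705
  Δ        -0.07895  -0.07895   0.03947    0.1184
  eq          1.003   0.01284     2.218    0.1855
  solve Keq expr → x = 0.03947; check Q = 85.31
Then remove 0.004303 M of C.
Step 2:
                  M         C         B         A
  init        1.003  0.008539     2.218    0.1855
  Δ        0.003683  0.003683 -0.001842 -0.005525
  eq          1.007   0.01222     2.217    0.1799
  solve Keq expr → x = -0.001842; check Q = 85.31
Then change container volume by factor 0.5 (V_new/V_old).
Step 3:
                  M         C         B         A
  init        2.013   0.02444     4.433    0.3599
  Δ               0         0         0         0
  eq          2.013   0.02444     4.433    0.3599
  solve Keq expr → x = 0; check Q = 85.31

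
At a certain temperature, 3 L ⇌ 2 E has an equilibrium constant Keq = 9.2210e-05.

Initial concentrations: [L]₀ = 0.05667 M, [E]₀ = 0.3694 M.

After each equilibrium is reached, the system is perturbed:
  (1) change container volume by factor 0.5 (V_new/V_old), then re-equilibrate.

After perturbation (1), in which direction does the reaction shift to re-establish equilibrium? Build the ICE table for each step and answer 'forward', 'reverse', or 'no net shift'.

Direction: forward

Q₀ = 749.8 vs Keq = 9.2210e-05 ⇒ Q>K, reverse
Step 1:
                   L          E
  init       0.05667     0.3694
  Δ           0.5473    -0.3649
  eq           0.604   0.004508
  solve Keq expr → x = -0.1824; check Q = 9.2210e-05
Then change container volume by factor 0.5 (V_new/V_old).
Step 2:
                   L          E
  init         1.208   0.009015
  Δ        -0.005472   0.003648
  eq           1.203    0.01266
  solve Keq expr → x = 0.001824; check Q = 9.2210e-05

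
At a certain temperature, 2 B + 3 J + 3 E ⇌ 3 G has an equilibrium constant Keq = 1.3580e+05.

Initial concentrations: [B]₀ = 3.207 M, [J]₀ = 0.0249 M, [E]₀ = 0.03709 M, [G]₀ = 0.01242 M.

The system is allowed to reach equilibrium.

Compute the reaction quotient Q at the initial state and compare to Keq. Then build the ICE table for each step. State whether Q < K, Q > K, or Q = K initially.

Q₀ = 236.5; Q < K (proceeds forward)

Q₀ = 236.5 vs Keq = 1.3580e+05 ⇒ Q<K, forward
Step 1:
                   B          J          E          G
  Initial      3.207     0.0249    0.03709    0.01242
  Change   -0.009566   -0.01435   -0.01435    0.01435
  Equil        3.197    0.01055    0.02274    0.02677
  solve Keq expr → x = 0.004783; check Q = 1.3580e+05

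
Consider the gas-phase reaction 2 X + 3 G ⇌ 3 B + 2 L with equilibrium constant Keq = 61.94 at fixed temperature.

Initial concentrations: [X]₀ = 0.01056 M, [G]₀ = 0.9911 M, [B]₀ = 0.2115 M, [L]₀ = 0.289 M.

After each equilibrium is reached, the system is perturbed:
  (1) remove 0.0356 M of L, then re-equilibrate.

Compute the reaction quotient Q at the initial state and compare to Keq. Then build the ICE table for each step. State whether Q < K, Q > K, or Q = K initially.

Q₀ = 7.279; Q < K (proceeds forward)

Q₀ = 7.279 vs Keq = 61.94 ⇒ Q<K, forward
Step 1:
                    X           G           B           L
  Initial     0.01056      0.9911      0.2115       0.289
  Change    -0.006538   -0.009807    0.009807    0.006538
  Equil      0.004022      0.9813      0.2213      0.2955
  solve Keq expr → x = 0.003269; check Q = 61.94
Then remove 0.0356 M of L.
Step 2:
                    X           G           B           L
  Initial    0.004022      0.9813      0.2213      0.2599
  Change  -4.5798e-04 -6.8696e-04  6.8696e-04  4.5798e-04
  Equil      0.003564      0.9806       0.222      0.2604
  solve Keq expr → x = 2.2899e-04; check Q = 61.94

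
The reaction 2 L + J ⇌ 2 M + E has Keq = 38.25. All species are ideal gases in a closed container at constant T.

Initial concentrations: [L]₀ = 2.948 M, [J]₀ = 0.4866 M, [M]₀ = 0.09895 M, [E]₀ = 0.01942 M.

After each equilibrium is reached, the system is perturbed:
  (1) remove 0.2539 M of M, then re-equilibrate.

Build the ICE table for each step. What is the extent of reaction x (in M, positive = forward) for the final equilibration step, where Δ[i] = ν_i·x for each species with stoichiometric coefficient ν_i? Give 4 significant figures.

x = 0.00156 M

Q₀ = 4.4963e-05 vs Keq = 38.25 ⇒ Q<K, forward
Step 1:
                   L          J          M          E
  I            2.948     0.4866    0.09895    0.01942
  C          -0.9656    -0.4828     0.9656     0.4828
  E            1.982   0.003787      1.065     0.5022
  solve Keq expr → x = 0.4828; check Q = 38.25
Then remove 0.2539 M of M.
Step 2:
                   L          J          M          E
  I            1.982   0.003787     0.8107     0.5022
  C         -0.00312   -0.00156    0.00312    0.00156
  E            1.979   0.002227     0.8138     0.5038
  solve Keq expr → x = 0.00156; check Q = 38.25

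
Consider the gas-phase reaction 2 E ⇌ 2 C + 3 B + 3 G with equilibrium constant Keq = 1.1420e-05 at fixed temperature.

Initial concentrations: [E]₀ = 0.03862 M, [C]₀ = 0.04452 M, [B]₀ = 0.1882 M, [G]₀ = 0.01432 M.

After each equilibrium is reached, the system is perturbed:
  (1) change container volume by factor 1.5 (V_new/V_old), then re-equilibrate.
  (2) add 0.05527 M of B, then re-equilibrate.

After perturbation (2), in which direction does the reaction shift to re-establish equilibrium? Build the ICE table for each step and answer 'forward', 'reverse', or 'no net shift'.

Q₀ = 2.6012e-08 vs Keq = 1.1420e-05 ⇒ Q<K, forward
Step 1:
                    E           C           B           G
  Initial     0.03862     0.04452      0.1882     0.01432
  Change     -0.02019     0.02019     0.03029     0.03029
  Equil       0.01843     0.06471      0.2185     0.04461
  solve Keq expr → x = 0.0101; check Q = 1.1420e-05
Then change container volume by factor 1.5 (V_new/V_old).
Step 2:
                    E           C           B           G
  Initial     0.01228     0.04314      0.1457     0.02974
  Change    -0.005717    0.005717    0.008575    0.008575
  Equil      0.006568     0.04886      0.1542     0.03831
  solve Keq expr → x = 0.002858; check Q = 1.1420e-05
Then add 0.05527 M of B.
Step 3:
                    E           C           B           G
  Initial    0.006568     0.04886      0.2095     0.03831
  Change     0.002037   -0.002037   -0.003055   -0.003055
  Equil      0.008605     0.04682      0.2064     0.03526
  solve Keq expr → x = -0.001018; check Q = 1.1420e-05

Direction: reverse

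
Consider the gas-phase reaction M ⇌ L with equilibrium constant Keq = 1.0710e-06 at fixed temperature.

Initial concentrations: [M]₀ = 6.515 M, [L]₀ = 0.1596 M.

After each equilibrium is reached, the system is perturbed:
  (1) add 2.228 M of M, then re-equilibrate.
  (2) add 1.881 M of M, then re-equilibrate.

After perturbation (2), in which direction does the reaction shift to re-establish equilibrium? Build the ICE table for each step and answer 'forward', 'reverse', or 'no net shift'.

Q₀ = 0.0245 vs Keq = 1.0710e-06 ⇒ Q>K, reverse
Step 1:
                   M          L
  I            6.515     0.1596
  C           0.1596    -0.1596
  E            6.675 7.1485e-06
  solve Keq expr → x = -0.1596; check Q = 1.0710e-06
Then add 2.228 M of M.
Step 2:
                   M          L
  I            8.903 7.1485e-06
  C       -2.3862e-06 2.3862e-06
  E            8.903 9.5347e-06
  solve Keq expr → x = 2.3862e-06; check Q = 1.0710e-06
Then add 1.881 M of M.
Step 3:
                   M          L
  I            10.78 9.5347e-06
  C       -2.0145e-06 2.0145e-06
  E            10.78 1.1549e-05
  solve Keq expr → x = 2.0145e-06; check Q = 1.0710e-06

Direction: forward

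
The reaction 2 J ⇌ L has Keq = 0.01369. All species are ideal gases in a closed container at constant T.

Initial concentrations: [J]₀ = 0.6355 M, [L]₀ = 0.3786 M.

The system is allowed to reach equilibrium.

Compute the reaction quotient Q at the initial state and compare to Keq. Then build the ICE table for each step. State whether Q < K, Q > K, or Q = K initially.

Q₀ = 0.9375 vs Keq = 0.01369 ⇒ Q>K, reverse
Step 1:
                    J           L
  init         0.6355      0.3786
  Δ            0.7078     -0.3539
  eq            1.343      0.0247
  solve Keq expr → x = -0.3539; check Q = 0.01369

Q₀ = 0.9375; Q > K (proceeds reverse)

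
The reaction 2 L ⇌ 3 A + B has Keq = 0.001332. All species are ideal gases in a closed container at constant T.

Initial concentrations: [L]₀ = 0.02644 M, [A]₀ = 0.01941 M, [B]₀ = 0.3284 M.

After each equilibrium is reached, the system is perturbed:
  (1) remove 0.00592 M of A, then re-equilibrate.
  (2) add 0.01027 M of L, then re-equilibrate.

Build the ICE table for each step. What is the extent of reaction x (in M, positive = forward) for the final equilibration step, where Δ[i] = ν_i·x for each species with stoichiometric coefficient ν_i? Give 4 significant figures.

x = 9.4802e-04 M

Q₀ = 0.003435 vs Keq = 0.001332 ⇒ Q>K, reverse
Step 1:
                  L         A         B
  Initial   0.02644   0.01941    0.3284
  Change   0.002828 -0.004242 -0.001414
  Equil     0.02927   0.01517     0.327
  solve Keq expr → x = -0.001414; check Q = 0.001332
Then remove 0.00592 M of A.
Step 2:
                  L         A         B
  Initial   0.02927  0.009248     0.327
  Change  -0.003184  0.004776  0.001592
  Equil     0.02608   0.01402    0.3286
  solve Keq expr → x = 0.001592; check Q = 0.001332
Then add 0.01027 M of L.
Step 3:
                  L         A         B
  Initial   0.03635   0.01402    0.3286
  Change  -0.001896  0.002844 9.4802e-04
  Equil     0.03446   0.01687    0.3295
  solve Keq expr → x = 9.4802e-04; check Q = 0.001332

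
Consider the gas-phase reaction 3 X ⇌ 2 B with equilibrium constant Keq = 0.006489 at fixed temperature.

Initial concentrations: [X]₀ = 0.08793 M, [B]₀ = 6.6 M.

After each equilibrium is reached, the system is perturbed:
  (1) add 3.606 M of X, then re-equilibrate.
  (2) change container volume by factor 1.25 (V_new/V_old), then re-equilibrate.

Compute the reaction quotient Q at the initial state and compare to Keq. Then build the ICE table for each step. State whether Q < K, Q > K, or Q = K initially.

Q₀ = 6.4073e+04; Q > K (proceeds reverse)

Q₀ = 6.4073e+04 vs Keq = 0.006489 ⇒ Q>K, reverse
Step 1:
                  X         B
  init      0.08793       6.6
  Δ           7.416    -4.944
  eq          7.504     1.656
  solve Keq expr → x = -2.472; check Q = 0.006489
Then add 3.606 M of X.
Step 2:
                  X         B
  init        11.11     1.656
  Δ          -1.255    0.8364
  eq          9.855     2.492
  solve Keq expr → x = 0.4182; check Q = 0.006489
Then change container volume by factor 1.25 (V_new/V_old).
Step 3:
                  X         B
  init        7.884     1.994
  Δ          0.2088   -0.1392
  eq          8.093     1.855
  solve Keq expr → x = -0.0696; check Q = 0.006489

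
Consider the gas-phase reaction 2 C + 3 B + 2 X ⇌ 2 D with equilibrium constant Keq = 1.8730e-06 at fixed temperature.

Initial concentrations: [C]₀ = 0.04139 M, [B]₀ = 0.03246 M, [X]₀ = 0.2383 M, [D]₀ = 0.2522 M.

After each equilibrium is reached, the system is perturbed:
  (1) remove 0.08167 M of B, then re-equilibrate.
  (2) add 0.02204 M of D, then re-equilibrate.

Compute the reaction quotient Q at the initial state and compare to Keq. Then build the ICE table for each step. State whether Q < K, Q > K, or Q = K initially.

Q₀ = 1.9116e+07 vs Keq = 1.8730e-06 ⇒ Q>K, reverse
Step 1:
                    C           B           X           D
  I           0.04139     0.03246      0.2383      0.2522
  C            0.2521      0.3782      0.2521     -0.2521
  E            0.2935      0.4107      0.4904  5.1854e-05
  solve Keq expr → x = -0.1261; check Q = 1.8730e-06
Then remove 0.08167 M of B.
Step 2:
                    C           B           X           D
  I            0.2935       0.329      0.4904  5.1854e-05
  C        1.4665e-05  2.1997e-05  1.4665e-05 -1.4665e-05
  E            0.2936       0.329      0.4905  3.7190e-05
  solve Keq expr → x = -7.3323e-06; check Q = 1.8730e-06
Then add 0.02204 M of D.
Step 3:
                    C           B           X           D
  I            0.2936       0.329      0.4905     0.02208
  C           0.02203     0.03304     0.02203    -0.02203
  E            0.3156      0.3621      0.5125  4.8225e-05
  solve Keq expr → x = -0.01101; check Q = 1.8730e-06

Q₀ = 1.9116e+07; Q > K (proceeds reverse)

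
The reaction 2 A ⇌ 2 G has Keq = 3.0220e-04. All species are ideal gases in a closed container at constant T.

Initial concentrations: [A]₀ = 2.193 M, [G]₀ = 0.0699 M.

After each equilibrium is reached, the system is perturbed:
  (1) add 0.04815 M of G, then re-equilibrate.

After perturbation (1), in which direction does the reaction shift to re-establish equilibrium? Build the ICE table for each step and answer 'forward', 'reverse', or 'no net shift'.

Q₀ = 0.001016 vs Keq = 3.0220e-04 ⇒ Q>K, reverse
Step 1:
                    A           G
  I             2.193      0.0699
  C           0.03123    -0.03123
  E             2.224     0.03867
  solve Keq expr → x = -0.01562; check Q = 3.0220e-04
Then add 0.04815 M of G.
Step 2:
                    A           G
  I             2.224     0.08682
  C           0.04733    -0.04733
  E             2.272     0.03949
  solve Keq expr → x = -0.02366; check Q = 3.0220e-04

Direction: reverse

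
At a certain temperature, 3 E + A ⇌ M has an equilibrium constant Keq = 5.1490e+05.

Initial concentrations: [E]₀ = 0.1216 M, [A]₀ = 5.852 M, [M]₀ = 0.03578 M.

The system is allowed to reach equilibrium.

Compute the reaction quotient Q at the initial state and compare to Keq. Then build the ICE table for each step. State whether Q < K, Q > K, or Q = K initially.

Q₀ = 3.4; Q < K (proceeds forward)

Q₀ = 3.4 vs Keq = 5.1490e+05 ⇒ Q<K, forward
Step 1:
                    E           A           M
  Initial      0.1216       5.852     0.03578
  Change      -0.1187    -0.03956     0.03956
  Equil      0.002931       5.812     0.07534
  solve Keq expr → x = 0.03956; check Q = 5.1490e+05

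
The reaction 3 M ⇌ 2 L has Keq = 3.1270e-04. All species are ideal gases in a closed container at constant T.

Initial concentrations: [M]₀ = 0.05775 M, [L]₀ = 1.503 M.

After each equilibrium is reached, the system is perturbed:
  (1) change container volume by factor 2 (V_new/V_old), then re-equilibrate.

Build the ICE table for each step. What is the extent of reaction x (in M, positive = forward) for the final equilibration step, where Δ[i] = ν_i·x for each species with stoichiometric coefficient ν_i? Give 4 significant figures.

Q₀ = 1.1729e+04 vs Keq = 3.1270e-04 ⇒ Q>K, reverse
Step 1:
                  M         L
  Initial   0.05775     1.503
  Change      2.167    -1.444
  Equil       2.224   0.05866
  solve Keq expr → x = -0.7222; check Q = 3.1270e-04
Then change container volume by factor 2 (V_new/V_old).
Step 2:
                  M         L
  Initial     1.112   0.02933
  Change    0.01237 -0.008244
  Equil       1.124   0.02109
  solve Keq expr → x = -0.004122; check Q = 3.1270e-04

x = -0.004122 M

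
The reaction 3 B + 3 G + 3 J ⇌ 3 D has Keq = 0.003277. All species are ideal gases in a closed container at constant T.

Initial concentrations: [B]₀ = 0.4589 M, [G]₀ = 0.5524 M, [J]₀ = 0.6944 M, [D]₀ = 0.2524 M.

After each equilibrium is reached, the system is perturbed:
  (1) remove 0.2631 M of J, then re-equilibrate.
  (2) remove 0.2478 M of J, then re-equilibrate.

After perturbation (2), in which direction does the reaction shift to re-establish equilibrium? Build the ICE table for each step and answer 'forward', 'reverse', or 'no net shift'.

Q₀ = 2.948 vs Keq = 0.003277 ⇒ Q>K, reverse
Step 1:
                   B          G          J          D
  Initial     0.4589     0.5524     0.6944     0.2524
  Change      0.1893     0.1893     0.1893    -0.1893
  Equil       0.6482     0.7417     0.8837     0.0631
  solve Keq expr → x = -0.0631; check Q = 0.003277
Then remove 0.2631 M of J.
Step 2:
                   B          G          J          D
  Initial     0.6482     0.7417     0.6206     0.0631
  Change      0.0156     0.0156     0.0156    -0.0156
  Equil       0.6638     0.7573     0.6362     0.0475
  solve Keq expr → x = -0.005201; check Q = 0.003277
Then remove 0.2478 M of J.
Step 3:
                   B          G          J          D
  Initial     0.6638     0.7573     0.3884     0.0475
  Change     0.01594    0.01594    0.01594   -0.01594
  Equil       0.6797     0.7732     0.4043    0.03157
  solve Keq expr → x = -0.005312; check Q = 0.003277

Direction: reverse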